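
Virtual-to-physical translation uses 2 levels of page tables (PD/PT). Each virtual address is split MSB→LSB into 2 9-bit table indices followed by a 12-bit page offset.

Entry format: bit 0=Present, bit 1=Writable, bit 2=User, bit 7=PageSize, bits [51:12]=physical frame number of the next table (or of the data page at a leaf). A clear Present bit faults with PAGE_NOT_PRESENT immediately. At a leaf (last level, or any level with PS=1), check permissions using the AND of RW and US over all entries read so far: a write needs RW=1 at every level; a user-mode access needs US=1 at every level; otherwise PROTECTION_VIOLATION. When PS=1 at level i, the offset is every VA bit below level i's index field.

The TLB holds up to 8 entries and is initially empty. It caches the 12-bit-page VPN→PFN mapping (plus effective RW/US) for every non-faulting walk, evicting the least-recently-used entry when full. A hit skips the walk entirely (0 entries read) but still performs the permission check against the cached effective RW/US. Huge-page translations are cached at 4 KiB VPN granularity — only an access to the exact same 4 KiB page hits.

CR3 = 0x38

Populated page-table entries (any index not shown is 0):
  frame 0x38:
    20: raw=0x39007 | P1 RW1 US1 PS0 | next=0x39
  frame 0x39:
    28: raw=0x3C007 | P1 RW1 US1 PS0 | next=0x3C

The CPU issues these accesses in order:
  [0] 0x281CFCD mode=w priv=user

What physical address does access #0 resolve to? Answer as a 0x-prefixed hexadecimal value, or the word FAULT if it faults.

Trace:
#0 VA=0x281CFCD (w,user):
  lvl0: tbl 0x38, slot 20 ⇒ 0x39007 (P1/RW1/US1/PS0)
  lvl1: tbl 0x39, slot 28 ⇒ 0x3C007 (P1/RW1/US1/PS0)
  ✓ 0x3CFCD  — 2 lookups

Access #0 PA: 0x3CFCD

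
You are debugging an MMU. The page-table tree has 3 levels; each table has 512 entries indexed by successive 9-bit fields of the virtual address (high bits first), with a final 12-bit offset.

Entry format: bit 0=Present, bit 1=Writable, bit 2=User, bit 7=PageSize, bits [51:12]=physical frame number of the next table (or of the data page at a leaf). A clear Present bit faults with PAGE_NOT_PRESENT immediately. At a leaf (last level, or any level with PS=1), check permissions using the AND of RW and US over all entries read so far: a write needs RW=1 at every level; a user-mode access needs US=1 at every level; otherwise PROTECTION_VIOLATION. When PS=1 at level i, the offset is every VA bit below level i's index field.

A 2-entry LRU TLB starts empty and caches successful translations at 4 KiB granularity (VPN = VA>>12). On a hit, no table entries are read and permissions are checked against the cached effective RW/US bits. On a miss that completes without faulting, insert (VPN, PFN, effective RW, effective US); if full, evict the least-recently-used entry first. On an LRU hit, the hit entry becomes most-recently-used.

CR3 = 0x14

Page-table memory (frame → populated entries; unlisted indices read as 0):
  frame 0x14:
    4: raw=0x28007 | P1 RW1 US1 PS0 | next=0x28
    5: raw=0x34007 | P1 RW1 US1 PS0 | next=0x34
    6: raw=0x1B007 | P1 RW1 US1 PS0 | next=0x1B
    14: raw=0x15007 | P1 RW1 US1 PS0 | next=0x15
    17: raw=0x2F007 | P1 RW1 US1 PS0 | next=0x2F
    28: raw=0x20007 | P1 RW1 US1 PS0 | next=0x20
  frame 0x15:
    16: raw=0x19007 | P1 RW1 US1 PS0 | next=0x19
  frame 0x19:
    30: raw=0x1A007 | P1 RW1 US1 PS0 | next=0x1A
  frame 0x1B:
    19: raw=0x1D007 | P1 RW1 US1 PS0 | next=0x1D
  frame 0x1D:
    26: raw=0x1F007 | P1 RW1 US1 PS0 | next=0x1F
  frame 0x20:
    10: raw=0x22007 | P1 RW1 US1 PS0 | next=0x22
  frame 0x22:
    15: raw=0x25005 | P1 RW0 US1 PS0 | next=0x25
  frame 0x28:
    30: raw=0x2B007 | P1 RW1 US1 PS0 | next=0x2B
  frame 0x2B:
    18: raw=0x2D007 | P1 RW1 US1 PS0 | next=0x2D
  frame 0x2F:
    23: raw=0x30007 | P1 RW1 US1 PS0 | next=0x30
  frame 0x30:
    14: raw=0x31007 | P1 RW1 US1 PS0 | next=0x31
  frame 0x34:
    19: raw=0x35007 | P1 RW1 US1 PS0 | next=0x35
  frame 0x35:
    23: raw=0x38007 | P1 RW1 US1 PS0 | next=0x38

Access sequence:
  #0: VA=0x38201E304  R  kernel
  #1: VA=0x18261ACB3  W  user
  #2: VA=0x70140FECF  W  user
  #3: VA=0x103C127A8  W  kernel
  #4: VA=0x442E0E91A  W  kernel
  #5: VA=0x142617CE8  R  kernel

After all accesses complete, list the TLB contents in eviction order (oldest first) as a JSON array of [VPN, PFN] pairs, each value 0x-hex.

Trace:
#0 VA=0x38201E304 (r,kernel):
  [0] read 0x14 idx=14: raw=0x15007 flags P=1 W=1 U=1 S=0
  [1] read 0x15 idx=16: raw=0x19007 flags P=1 W=1 U=1 S=0
  [2] read 0x19 idx=30: raw=0x1A007 flags P=1 W=1 U=1 S=0
  ⇒ phys 0x1A304  [3 reads]
#1 VA=0x18261ACB3 (w,user):
  [0] read 0x14 idx=6: raw=0x1B007 flags P=1 W=1 U=1 S=0
  [1] read 0x1B idx=19: raw=0x1D007 flags P=1 W=1 U=1 S=0
  [2] read 0x1D idx=26: raw=0x1F007 flags P=1 W=1 U=1 S=0
  ⇒ phys 0x1FCB3  [3 reads]
#2 VA=0x70140FECF (w,user):
  [0] read 0x14 idx=28: raw=0x20007 flags P=1 W=1 U=1 S=0
  [1] read 0x20 idx=10: raw=0x22007 flags P=1 W=1 U=1 S=0
  [2] read 0x22 idx=15: raw=0x25005 flags P=1 W=0 U=1 S=0
  ✗ PROTECTION_VIOLATION  [3 reads]
#3 VA=0x103C127A8 (w,kernel):
  [0] read 0x14 idx=4: raw=0x28007 flags P=1 W=1 U=1 S=0
  [1] read 0x28 idx=30: raw=0x2B007 flags P=1 W=1 U=1 S=0
  [2] read 0x2B idx=18: raw=0x2D007 flags P=1 W=1 U=1 S=0
  ⇒ phys 0x2D7A8  [3 reads]
#4 VA=0x442E0E91A (w,kernel):
  [0] read 0x14 idx=17: raw=0x2F007 flags P=1 W=1 U=1 S=0
  [1] read 0x2F idx=23: raw=0x30007 flags P=1 W=1 U=1 S=0
  [2] read 0x30 idx=14: raw=0x31007 flags P=1 W=1 U=1 S=0
  ⇒ phys 0x3191A  [3 reads]
#5 VA=0x142617CE8 (r,kernel):
  [0] read 0x14 idx=5: raw=0x34007 flags P=1 W=1 U=1 S=0
  [1] read 0x34 idx=19: raw=0x35007 flags P=1 W=1 U=1 S=0
  [2] read 0x35 idx=23: raw=0x38007 flags P=1 W=1 U=1 S=0
  ⇒ phys 0x38CE8  [3 reads]

TLB: [["0x442E0E", "0x31"], ["0x142617", "0x38"]]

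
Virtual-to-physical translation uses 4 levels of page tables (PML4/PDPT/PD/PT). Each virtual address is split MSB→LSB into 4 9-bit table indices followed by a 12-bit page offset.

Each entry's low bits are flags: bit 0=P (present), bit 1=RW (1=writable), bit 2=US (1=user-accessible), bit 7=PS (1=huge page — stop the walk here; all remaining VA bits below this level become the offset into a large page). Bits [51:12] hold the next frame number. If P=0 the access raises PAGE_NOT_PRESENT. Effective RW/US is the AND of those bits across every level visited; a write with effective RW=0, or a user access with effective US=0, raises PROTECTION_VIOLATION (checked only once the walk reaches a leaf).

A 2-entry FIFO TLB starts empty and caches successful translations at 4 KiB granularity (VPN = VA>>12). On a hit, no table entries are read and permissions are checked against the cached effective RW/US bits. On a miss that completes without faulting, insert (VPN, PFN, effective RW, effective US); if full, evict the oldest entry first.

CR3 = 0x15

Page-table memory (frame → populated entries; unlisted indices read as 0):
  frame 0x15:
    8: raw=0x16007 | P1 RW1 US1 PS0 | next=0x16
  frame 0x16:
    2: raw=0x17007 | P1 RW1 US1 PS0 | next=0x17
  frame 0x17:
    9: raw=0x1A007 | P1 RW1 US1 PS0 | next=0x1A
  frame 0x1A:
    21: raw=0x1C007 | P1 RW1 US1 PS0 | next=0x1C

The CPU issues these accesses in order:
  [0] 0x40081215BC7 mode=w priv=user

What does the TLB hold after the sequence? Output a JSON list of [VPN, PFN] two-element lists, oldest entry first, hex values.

Per-access translation:
#0 VA=0x40081215BC7 (w,user):
  L0: frame=0x15 idx=8 entry=0x16007 [P=1 RW=1 US=1 PS=0]
  L1: frame=0x16 idx=2 entry=0x17007 [P=1 RW=1 US=1 PS=0]
  L2: frame=0x17 idx=9 entry=0x1A007 [P=1 RW=1 US=1 PS=0]
  L3: frame=0x1A idx=21 entry=0x1C007 [P=1 RW=1 US=1 PS=0]
  ⇒ phys 0x1CBC7  [4 reads]

TLB: [["0x40081215", "0x1C"]]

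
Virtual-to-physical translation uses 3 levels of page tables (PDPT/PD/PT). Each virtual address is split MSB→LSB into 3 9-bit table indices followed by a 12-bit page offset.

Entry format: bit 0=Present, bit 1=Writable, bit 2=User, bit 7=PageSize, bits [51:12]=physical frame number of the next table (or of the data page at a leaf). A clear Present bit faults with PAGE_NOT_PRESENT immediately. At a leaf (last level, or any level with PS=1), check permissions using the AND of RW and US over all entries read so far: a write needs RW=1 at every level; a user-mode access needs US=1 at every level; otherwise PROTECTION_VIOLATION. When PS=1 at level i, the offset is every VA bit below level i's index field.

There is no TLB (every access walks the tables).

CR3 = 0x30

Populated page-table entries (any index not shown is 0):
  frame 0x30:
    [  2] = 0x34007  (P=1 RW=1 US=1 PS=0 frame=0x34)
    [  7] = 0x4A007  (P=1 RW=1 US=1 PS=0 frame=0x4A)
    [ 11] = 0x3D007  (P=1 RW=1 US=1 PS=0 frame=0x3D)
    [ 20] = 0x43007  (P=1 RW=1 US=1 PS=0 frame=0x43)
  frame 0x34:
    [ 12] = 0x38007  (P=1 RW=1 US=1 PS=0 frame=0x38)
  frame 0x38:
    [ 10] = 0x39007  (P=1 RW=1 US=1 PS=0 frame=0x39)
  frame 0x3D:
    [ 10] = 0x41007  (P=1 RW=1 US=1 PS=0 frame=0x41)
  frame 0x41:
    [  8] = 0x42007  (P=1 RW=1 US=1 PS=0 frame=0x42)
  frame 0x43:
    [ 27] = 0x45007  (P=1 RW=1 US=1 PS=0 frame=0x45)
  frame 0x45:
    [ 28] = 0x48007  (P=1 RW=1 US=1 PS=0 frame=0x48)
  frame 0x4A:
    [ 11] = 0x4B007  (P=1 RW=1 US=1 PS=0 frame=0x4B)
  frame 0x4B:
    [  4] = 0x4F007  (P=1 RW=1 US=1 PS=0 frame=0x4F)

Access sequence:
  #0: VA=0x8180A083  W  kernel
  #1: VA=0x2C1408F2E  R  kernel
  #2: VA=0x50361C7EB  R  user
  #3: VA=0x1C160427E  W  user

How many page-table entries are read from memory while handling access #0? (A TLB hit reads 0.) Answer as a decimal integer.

Per-access translation:
#0 VA=0x8180A083 (w,kernel):
  lvl0: tbl 0x30, slot 2 ⇒ 0x34007 (P1/RW1/US1/PS0)
  lvl1: tbl 0x34, slot 12 ⇒ 0x38007 (P1/RW1/US1/PS0)
  lvl2: tbl 0x38, slot 10 ⇒ 0x39007 (P1/RW1/US1/PS0)
  → PA=0x39083  (3 entries read)
#1 VA=0x2C1408F2E (r,kernel):
  lvl0: tbl 0x30, slot 11 ⇒ 0x3D007 (P1/RW1/US1/PS0)
  lvl1: tbl 0x3D, slot 10 ⇒ 0x41007 (P1/RW1/US1/PS0)
  lvl2: tbl 0x41, slot 8 ⇒ 0x42007 (P1/RW1/US1/PS0)
  → PA=0x42F2E  (3 entries read)
#2 VA=0x50361C7EB (r,user):
  lvl0: tbl 0x30, slot 20 ⇒ 0x43007 (P1/RW1/US1/PS0)
  lvl1: tbl 0x43, slot 27 ⇒ 0x45007 (P1/RW1/US1/PS0)
  lvl2: tbl 0x45, slot 28 ⇒ 0x48007 (P1/RW1/US1/PS0)
  → PA=0x487EB  (3 entries read)
#3 VA=0x1C160427E (w,user):
  lvl0: tbl 0x30, slot 7 ⇒ 0x4A007 (P1/RW1/US1/PS0)
  lvl1: tbl 0x4A, slot 11 ⇒ 0x4B007 (P1/RW1/US1/PS0)
  lvl2: tbl 0x4B, slot 4 ⇒ 0x4F007 (P1/RW1/US1/PS0)
  → PA=0x4F27E  (3 entries read)

Entries read for #0: 3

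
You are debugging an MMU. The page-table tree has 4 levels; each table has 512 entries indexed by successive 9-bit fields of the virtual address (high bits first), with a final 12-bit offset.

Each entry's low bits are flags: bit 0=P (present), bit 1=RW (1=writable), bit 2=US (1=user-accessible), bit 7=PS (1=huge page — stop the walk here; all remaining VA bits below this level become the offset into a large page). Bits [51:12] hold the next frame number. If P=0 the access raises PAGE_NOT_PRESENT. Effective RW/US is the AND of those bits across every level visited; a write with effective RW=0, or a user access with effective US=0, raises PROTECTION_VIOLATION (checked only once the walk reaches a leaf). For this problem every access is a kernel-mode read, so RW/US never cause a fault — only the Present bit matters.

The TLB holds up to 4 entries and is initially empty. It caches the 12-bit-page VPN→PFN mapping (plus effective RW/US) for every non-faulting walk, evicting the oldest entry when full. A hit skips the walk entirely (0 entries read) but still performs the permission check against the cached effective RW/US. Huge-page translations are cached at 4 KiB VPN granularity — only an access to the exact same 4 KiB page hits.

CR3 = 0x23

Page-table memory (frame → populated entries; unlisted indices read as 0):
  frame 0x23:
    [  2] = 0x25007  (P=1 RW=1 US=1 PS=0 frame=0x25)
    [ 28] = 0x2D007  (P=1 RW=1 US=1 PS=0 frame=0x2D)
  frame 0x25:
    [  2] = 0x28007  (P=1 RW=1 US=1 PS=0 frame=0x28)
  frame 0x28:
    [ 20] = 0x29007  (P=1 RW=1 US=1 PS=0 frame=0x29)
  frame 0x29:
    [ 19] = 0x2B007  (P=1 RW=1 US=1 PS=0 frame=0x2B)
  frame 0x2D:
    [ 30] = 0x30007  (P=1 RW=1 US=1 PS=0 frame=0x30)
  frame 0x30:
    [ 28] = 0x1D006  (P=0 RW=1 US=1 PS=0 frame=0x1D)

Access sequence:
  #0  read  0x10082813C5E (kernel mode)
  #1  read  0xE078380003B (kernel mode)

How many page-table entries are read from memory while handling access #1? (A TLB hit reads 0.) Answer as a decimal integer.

Per-access translation:
#0 VA=0x10082813C5E (r,kernel):
  [0] read 0x23 idx=2: raw=0x25007 flags P=1 W=1 U=1 S=0
  [1] read 0x25 idx=2: raw=0x28007 flags P=1 W=1 U=1 S=0
  [2] read 0x28 idx=20: raw=0x29007 flags P=1 W=1 U=1 S=0
  [3] read 0x29 idx=19: raw=0x2B007 flags P=1 W=1 U=1 S=0
  → PA=0x2BC5E  (4 entries read)
#1 VA=0xE078380003B (r,kernel):
  [0] read 0x23 idx=28: raw=0x2D007 flags P=1 W=1 U=1 S=0
  [1] read 0x2D idx=30: raw=0x30007 flags P=1 W=1 U=1 S=0
  [2] read 0x30 idx=28: raw=0x1D006 flags P=0 W=1 U=1 S=0
  ✗ PAGE_NOT_PRESENT  [3 reads]

Entries read for #1: 3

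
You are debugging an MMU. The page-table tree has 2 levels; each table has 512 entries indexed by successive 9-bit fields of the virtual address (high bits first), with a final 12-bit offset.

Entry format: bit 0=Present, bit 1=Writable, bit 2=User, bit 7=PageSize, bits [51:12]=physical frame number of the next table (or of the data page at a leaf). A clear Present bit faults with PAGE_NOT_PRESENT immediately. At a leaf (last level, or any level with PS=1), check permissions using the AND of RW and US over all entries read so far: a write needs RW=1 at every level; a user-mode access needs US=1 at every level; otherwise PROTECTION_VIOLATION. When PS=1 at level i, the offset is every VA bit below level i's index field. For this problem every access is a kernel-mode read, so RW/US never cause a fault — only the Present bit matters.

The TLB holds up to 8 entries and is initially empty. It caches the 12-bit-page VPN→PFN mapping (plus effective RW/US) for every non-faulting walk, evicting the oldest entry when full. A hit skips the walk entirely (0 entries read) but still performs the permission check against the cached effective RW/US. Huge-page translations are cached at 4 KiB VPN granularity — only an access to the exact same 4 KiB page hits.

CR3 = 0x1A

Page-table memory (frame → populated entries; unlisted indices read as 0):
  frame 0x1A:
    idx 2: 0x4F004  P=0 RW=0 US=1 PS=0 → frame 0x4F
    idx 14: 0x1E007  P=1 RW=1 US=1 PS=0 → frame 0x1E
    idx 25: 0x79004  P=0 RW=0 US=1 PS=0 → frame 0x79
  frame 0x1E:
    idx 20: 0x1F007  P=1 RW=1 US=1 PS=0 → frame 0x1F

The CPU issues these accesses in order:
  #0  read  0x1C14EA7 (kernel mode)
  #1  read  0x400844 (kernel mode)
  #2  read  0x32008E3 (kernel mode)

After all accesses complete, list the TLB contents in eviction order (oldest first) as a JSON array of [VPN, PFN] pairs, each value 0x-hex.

Trace:
#0 VA=0x1C14EA7 (r,kernel):
  L0 @0x1A[14] → 0x1E007  P=1,RW=1,US=1,PS=0
  L1 @0x1E[20] → 0x1F007  P=1,RW=1,US=1,PS=0
  ✓ 0x1FEA7  — 2 lookups
#1 VA=0x400844 (r,kernel):
  L0 @0x1A[2] → 0x4F004  P=0,RW=0,US=1,PS=0
  ⇒ fault: PAGE_NOT_PRESENT  — 1 lookups
#2 VA=0x32008E3 (r,kernel):
  L0 @0x1A[25] → 0x79004  P=0,RW=0,US=1,PS=0
  ⇒ fault: PAGE_NOT_PRESENT  — 1 lookups

TLB: [["0x1C14", "0x1F"]]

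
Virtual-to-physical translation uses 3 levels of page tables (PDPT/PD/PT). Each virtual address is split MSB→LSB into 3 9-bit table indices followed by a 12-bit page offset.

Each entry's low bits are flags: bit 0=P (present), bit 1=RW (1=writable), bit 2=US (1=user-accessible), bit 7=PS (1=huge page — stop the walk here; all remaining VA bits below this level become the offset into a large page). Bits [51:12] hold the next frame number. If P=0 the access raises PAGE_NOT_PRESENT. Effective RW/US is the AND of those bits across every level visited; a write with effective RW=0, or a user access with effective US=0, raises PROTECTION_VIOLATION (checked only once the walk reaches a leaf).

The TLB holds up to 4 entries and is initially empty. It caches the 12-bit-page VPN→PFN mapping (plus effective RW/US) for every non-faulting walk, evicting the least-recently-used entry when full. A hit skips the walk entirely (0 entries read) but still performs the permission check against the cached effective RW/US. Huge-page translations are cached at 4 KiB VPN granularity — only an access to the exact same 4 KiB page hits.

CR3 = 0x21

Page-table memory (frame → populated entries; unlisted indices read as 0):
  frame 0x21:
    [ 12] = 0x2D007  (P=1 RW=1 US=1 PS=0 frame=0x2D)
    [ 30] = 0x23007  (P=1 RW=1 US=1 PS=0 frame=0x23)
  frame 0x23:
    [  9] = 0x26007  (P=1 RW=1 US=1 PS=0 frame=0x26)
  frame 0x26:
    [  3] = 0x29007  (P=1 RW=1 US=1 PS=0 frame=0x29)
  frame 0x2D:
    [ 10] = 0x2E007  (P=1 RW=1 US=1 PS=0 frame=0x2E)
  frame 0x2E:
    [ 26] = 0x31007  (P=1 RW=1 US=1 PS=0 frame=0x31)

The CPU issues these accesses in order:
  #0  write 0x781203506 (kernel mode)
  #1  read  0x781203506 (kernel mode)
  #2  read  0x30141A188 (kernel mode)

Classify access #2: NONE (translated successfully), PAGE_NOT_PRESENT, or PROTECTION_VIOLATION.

Trace:
#0 VA=0x781203506 (w,kernel):
  lvl0: tbl 0x21, slot 30 ⇒ 0x23007 (P1/RW1/US1/PS0)
  lvl1: tbl 0x23, slot 9 ⇒ 0x26007 (P1/RW1/US1/PS0)
  lvl2: tbl 0x26, slot 3 ⇒ 0x29007 (P1/RW1/US1/PS0)
  ⇒ phys 0x29506  [3 reads]
#1 VA=0x781203506 (r,kernel):
  TLB hit vpn=0x781203 → PA=0x29506
#2 VA=0x30141A188 (r,kernel):
  lvl0: tbl 0x21, slot 12 ⇒ 0x2D007 (P1/RW1/US1/PS0)
  lvl1: tbl 0x2D, slot 10 ⇒ 0x2E007 (P1/RW1/US1/PS0)
  lvl2: tbl 0x2E, slot 26 ⇒ 0x31007 (P1/RW1/US1/PS0)
  ⇒ phys 0x31188  [3 reads]

Access #2 fault: NONE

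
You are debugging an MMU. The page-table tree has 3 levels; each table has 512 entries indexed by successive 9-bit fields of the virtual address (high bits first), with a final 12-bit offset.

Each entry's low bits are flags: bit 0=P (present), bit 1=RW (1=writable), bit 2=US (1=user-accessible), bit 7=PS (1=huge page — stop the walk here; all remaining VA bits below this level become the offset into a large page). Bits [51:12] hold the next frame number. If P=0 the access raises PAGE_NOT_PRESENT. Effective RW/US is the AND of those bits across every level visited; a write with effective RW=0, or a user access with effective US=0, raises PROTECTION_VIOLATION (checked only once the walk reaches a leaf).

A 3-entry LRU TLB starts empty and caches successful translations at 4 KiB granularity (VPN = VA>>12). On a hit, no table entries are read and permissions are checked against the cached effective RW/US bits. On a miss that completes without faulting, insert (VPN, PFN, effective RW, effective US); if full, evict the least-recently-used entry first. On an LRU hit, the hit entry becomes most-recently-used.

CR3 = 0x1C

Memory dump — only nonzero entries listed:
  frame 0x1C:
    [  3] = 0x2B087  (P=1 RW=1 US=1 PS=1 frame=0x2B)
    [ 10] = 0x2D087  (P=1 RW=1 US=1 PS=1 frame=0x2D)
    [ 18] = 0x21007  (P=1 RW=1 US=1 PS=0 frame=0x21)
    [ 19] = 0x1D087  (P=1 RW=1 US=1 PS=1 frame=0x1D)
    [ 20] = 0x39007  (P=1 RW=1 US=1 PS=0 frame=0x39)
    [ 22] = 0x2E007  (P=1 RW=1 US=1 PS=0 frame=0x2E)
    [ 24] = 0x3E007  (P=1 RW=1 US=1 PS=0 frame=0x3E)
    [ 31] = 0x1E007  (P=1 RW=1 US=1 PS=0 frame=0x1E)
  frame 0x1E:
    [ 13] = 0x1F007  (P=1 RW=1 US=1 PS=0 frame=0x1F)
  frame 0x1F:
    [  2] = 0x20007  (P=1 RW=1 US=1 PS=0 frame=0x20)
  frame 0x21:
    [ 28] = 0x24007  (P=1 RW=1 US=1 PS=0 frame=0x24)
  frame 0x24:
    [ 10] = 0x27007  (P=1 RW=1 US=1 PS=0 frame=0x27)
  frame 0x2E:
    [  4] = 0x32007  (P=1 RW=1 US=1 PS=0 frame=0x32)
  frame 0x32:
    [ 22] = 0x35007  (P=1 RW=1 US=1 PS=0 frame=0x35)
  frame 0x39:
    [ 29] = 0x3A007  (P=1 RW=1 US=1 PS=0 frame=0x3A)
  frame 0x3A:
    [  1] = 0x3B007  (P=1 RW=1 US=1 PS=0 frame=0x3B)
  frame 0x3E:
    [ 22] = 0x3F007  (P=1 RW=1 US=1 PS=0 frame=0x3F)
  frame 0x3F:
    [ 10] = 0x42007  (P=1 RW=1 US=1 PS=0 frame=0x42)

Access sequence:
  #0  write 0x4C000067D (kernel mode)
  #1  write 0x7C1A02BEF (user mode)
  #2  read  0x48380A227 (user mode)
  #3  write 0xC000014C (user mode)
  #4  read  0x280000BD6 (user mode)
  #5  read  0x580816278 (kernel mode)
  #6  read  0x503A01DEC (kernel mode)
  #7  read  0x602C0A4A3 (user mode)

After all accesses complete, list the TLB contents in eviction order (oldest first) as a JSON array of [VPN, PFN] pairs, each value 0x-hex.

Walk each access:
#0 VA=0x4C000067D (w,kernel):
  lvl0: tbl 0x1C, slot 19 ⇒ 0x1D087 (P1/RW1/US1/PS1)
  → PA=0x1D67D (huge @L0)  (1 entries read)
#1 VA=0x7C1A02BEF (w,user):
  lvl0: tbl 0x1C, slot 31 ⇒ 0x1E007 (P1/RW1/US1/PS0)
  lvl1: tbl 0x1E, slot 13 ⇒ 0x1F007 (P1/RW1/US1/PS0)
  lvl2: tbl 0x1F, slot 2 ⇒ 0x20007 (P1/RW1/US1/PS0)
  → PA=0x20BEF  (3 entries read)
#2 VA=0x48380A227 (r,user):
  lvl0: tbl 0x1C, slot 18 ⇒ 0x21007 (P1/RW1/US1/PS0)
  lvl1: tbl 0x21, slot 28 ⇒ 0x24007 (P1/RW1/US1/PS0)
  lvl2: tbl 0x24, slot 10 ⇒ 0x27007 (P1/RW1/US1/PS0)
  → PA=0x27227  (3 entries read)
#3 VA=0xC000014C (w,user):
  lvl0: tbl 0x1C, slot 3 ⇒ 0x2B087 (P1/RW1/US1/PS1)
  → PA=0x2B14C (huge @L0)  (1 entries read)
#4 VA=0x280000BD6 (r,user):
  lvl0: tbl 0x1C, slot 10 ⇒ 0x2D087 (P1/RW1/US1/PS1)
  → PA=0x2DBD6 (huge @L0)  (1 entries read)
#5 VA=0x580816278 (r,kernel):
  lvl0: tbl 0x1C, slot 22 ⇒ 0x2E007 (P1/RW1/US1/PS0)
  lvl1: tbl 0x2E, slot 4 ⇒ 0x32007 (P1/RW1/US1/PS0)
  lvl2: tbl 0x32, slot 22 ⇒ 0x35007 (P1/RW1/US1/PS0)
  → PA=0x35278  (3 entries read)
#6 VA=0x503A01DEC (r,kernel):
  lvl0: tbl 0x1C, slot 20 ⇒ 0x39007 (P1/RW1/US1/PS0)
  lvl1: tbl 0x39, slot 29 ⇒ 0x3A007 (P1/RW1/US1/PS0)
  lvl2: tbl 0x3A, slot 1 ⇒ 0x3B007 (P1/RW1/US1/PS0)
  → PA=0x3BDEC  (3 entries read)
#7 VA=0x602C0A4A3 (r,user):
  lvl0: tbl 0x1C, slot 24 ⇒ 0x3E007 (P1/RW1/US1/PS0)
  lvl1: tbl 0x3E, slot 22 ⇒ 0x3F007 (P1/RW1/US1/PS0)
  lvl2: tbl 0x3F, slot 10 ⇒ 0x42007 (P1/RW1/US1/PS0)
  → PA=0x424A3  (3 entries read)

TLB: [["0x580816", "0x35"], ["0x503A01", "0x3B"], ["0x602C0A", "0x42"]]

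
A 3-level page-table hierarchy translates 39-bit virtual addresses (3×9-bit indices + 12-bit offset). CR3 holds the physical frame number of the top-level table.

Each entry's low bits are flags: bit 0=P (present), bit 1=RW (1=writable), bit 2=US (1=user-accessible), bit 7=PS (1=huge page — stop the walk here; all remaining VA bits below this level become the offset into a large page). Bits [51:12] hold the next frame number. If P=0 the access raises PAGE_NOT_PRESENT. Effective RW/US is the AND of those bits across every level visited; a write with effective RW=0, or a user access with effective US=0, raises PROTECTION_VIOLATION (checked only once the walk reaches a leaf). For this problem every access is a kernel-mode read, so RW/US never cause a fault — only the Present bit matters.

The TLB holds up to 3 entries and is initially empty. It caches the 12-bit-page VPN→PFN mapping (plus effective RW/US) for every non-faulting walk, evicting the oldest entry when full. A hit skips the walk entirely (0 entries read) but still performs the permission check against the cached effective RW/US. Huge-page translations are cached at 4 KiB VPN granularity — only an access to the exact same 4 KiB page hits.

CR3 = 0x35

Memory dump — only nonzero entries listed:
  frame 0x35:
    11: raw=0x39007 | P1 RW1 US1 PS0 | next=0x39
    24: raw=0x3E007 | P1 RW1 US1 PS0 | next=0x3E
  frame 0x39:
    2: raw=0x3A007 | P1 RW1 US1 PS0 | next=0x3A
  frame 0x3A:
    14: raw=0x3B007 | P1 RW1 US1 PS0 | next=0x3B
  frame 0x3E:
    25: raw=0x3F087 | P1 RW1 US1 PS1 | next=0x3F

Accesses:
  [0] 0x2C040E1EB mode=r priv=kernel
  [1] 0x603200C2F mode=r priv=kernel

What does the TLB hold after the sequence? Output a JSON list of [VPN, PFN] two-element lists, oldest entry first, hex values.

Trace:
#0 VA=0x2C040E1EB (r,kernel):
  L0: frame=0x35 idx=11 entry=0x39007 [P=1 RW=1 US=1 PS=0]
  L1: frame=0x39 idx=2 entry=0x3A007 [P=1 RW=1 US=1 PS=0]
  L2: frame=0x3A idx=14 entry=0x3B007 [P=1 RW=1 US=1 PS=0]
  ⇒ phys 0x3B1EB  [3 reads]
#1 VA=0x603200C2F (r,kernel):
  L0: frame=0x35 idx=24 entry=0x3E007 [P=1 RW=1 US=1 PS=0]
  L1: frame=0x3E idx=25 entry=0x3F087 [P=1 RW=1 US=1 PS=1]
  ⇒ phys 0x3FC2F (huge @L1)  [2 reads]

TLB: [["0x2C040E", "0x3B"], ["0x603200", "0x3F"]]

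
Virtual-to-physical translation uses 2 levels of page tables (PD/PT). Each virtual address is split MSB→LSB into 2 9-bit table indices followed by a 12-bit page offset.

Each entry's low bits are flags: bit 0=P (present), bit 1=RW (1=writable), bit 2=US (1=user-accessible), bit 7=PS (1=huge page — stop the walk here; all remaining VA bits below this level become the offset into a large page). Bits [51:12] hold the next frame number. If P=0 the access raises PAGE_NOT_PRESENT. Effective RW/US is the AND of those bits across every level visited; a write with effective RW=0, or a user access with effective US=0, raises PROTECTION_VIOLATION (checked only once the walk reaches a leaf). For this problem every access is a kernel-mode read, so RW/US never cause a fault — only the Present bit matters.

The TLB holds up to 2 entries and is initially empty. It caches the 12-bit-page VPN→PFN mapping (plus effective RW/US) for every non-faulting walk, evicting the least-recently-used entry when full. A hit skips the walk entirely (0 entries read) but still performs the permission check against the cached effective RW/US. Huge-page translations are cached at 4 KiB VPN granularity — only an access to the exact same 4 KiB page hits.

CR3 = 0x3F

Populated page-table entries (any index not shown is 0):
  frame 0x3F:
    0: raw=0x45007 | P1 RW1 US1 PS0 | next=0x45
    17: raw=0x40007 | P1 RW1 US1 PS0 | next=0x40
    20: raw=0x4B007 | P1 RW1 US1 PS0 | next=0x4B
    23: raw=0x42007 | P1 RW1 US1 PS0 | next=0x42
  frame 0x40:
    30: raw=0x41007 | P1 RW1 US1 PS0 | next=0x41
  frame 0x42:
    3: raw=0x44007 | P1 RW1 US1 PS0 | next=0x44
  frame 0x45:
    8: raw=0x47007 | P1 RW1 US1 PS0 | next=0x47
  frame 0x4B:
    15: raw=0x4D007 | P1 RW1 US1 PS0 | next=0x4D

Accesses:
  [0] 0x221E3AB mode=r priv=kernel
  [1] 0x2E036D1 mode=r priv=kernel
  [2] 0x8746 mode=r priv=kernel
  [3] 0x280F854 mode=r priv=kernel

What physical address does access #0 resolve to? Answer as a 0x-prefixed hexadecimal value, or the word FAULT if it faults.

Walk each access:
#0 VA=0x221E3AB (r,kernel):
  L0: frame=0x3F idx=17 entry=0x40007 [P=1 RW=1 US=1 PS=0]
  L1: frame=0x40 idx=30 entry=0x41007 [P=1 RW=1 US=1 PS=0]
  ⇒ phys 0x413AB  [2 reads]
#1 VA=0x2E036D1 (r,kernel):
  L0: frame=0x3F idx=23 entry=0x42007 [P=1 RW=1 US=1 PS=0]
  L1: frame=0x42 idx=3 entry=0x44007 [P=1 RW=1 US=1 PS=0]
  ⇒ phys 0x446D1  [2 reads]
#2 VA=0x8746 (r,kernel):
  L0: frame=0x3F idx=0 entry=0x45007 [P=1 RW=1 US=1 PS=0]
  L1: frame=0x45 idx=8 entry=0x47007 [P=1 RW=1 US=1 PS=0]
  ⇒ phys 0x47746  [2 reads]
#3 VA=0x280F854 (r,kernel):
  L0: frame=0x3F idx=20 entry=0x4B007 [P=1 RW=1 US=1 PS=0]
  L1: frame=0x4B idx=15 entry=0x4D007 [P=1 RW=1 US=1 PS=0]
  ⇒ phys 0x4D854  [2 reads]

Access #0 PA: 0x413AB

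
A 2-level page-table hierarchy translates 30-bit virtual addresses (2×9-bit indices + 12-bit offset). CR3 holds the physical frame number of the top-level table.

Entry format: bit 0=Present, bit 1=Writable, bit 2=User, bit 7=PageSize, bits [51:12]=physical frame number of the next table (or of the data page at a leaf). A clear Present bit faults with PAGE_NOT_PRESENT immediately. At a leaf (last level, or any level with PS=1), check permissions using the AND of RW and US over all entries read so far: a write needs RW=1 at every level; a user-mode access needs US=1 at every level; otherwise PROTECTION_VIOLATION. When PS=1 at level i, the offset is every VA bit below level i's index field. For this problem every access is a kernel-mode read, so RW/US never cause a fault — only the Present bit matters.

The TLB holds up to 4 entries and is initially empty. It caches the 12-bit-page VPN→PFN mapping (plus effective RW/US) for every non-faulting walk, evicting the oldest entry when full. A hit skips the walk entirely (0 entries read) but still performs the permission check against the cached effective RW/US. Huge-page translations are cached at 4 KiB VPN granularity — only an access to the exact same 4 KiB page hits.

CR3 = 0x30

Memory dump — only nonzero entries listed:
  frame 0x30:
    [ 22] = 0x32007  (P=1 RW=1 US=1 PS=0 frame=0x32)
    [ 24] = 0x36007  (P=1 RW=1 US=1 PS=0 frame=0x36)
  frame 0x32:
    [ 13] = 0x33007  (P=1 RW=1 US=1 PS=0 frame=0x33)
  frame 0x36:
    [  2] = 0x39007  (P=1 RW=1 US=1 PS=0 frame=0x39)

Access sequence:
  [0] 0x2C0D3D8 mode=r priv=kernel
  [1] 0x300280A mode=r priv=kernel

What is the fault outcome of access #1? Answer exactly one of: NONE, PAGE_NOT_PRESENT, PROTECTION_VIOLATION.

Trace:
#0 VA=0x2C0D3D8 (r,kernel):
  [0] read 0x30 idx=22: raw=0x32007 flags P=1 W=1 U=1 S=0
  [1] read 0x32 idx=13: raw=0x33007 flags P=1 W=1 U=1 S=0
  ✓ 0x333D8  — 2 lookups
#1 VA=0x300280A (r,kernel):
  [0] read 0x30 idx=24: raw=0x36007 flags P=1 W=1 U=1 S=0
  [1] read 0x36 idx=2: raw=0x39007 flags P=1 W=1 U=1 S=0
  ✓ 0x3980A  — 2 lookups

Access #1 fault: NONE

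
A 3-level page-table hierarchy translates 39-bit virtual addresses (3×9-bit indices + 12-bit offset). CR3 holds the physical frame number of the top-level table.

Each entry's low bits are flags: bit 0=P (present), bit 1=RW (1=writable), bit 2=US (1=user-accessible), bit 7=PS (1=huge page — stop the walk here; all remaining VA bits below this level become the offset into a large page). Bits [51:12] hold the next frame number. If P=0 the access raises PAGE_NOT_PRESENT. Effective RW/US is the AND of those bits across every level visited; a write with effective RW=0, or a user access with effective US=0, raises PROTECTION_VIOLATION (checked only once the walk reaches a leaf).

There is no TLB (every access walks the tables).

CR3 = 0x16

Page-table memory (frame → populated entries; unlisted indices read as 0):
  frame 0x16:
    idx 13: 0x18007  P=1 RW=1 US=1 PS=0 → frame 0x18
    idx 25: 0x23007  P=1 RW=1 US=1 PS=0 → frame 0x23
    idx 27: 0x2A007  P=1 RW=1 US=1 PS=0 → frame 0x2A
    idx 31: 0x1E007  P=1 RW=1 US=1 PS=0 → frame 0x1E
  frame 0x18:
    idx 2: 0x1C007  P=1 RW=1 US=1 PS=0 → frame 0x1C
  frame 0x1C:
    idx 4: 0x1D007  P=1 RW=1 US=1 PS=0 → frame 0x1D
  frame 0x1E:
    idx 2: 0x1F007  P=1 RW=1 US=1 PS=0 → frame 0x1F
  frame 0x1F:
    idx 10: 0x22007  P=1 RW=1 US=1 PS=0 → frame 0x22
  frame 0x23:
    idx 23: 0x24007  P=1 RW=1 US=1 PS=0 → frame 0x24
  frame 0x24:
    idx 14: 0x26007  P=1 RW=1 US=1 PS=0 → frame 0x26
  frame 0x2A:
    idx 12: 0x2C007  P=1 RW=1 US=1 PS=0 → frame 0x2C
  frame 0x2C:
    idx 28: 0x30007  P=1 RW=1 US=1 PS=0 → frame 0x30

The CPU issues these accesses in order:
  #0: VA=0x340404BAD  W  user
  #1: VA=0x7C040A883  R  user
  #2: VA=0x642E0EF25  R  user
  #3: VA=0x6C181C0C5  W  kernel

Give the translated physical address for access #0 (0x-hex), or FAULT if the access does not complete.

Per-access translation:
#0 VA=0x340404BAD (w,user):
  L0: frame=0x16 idx=13 entry=0x18007 [P=1 RW=1 US=1 PS=0]
  L1: frame=0x18 idx=2 entry=0x1C007 [P=1 RW=1 US=1 PS=0]
  L2: frame=0x1C idx=4 entry=0x1D007 [P=1 RW=1 US=1 PS=0]
  → PA=0x1DBAD  (3 entries read)
#1 VA=0x7C040A883 (r,user):
  L0: frame=0x16 idx=31 entry=0x1E007 [P=1 RW=1 US=1 PS=0]
  L1: frame=0x1E idx=2 entry=0x1F007 [P=1 RW=1 US=1 PS=0]
  L2: frame=0x1F idx=10 entry=0x22007 [P=1 RW=1 US=1 PS=0]
  → PA=0x22883  (3 entries read)
#2 VA=0x642E0EF25 (r,user):
  L0: frame=0x16 idx=25 entry=0x23007 [P=1 RW=1 US=1 PS=0]
  L1: frame=0x23 idx=23 entry=0x24007 [P=1 RW=1 US=1 PS=0]
  L2: frame=0x24 idx=14 entry=0x26007 [P=1 RW=1 US=1 PS=0]
  → PA=0x26F25  (3 entries read)
#3 VA=0x6C181C0C5 (w,kernel):
  L0: frame=0x16 idx=27 entry=0x2A007 [P=1 RW=1 US=1 PS=0]
  L1: frame=0x2A idx=12 entry=0x2C007 [P=1 RW=1 US=1 PS=0]
  L2: frame=0x2C idx=28 entry=0x30007 [P=1 RW=1 US=1 PS=0]
  → PA=0x300C5  (3 entries read)

Access #0 PA: 0x1DBAD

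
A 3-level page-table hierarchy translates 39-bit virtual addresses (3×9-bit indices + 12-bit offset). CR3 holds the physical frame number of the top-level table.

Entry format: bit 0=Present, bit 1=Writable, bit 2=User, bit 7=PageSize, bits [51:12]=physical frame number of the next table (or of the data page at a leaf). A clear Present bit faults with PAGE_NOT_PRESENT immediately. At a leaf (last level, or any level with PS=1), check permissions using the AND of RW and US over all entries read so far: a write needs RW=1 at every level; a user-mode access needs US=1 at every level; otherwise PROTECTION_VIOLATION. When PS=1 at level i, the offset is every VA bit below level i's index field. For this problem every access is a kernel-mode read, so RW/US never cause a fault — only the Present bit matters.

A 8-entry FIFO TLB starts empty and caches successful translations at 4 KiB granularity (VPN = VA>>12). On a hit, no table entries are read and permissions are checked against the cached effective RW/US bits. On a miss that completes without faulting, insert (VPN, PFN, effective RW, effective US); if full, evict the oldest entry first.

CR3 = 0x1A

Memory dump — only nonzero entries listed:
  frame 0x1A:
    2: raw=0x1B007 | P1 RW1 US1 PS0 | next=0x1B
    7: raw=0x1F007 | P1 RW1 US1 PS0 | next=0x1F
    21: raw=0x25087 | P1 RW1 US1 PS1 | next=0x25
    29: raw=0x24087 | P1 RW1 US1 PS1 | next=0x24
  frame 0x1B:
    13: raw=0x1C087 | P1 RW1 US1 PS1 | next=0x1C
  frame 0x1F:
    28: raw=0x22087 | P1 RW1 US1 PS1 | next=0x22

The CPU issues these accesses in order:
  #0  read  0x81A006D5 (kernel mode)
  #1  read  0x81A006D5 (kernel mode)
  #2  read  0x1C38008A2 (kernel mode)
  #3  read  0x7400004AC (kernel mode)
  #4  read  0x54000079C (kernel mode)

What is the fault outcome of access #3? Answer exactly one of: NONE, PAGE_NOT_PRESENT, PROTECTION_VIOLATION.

Per-access translation:
#0 VA=0x81A006D5 (r,kernel):
  L0 @0x1A[2] → 0x1B007  P=1,RW=1,US=1,PS=0
  L1 @0x1B[13] → 0x1C087  P=1,RW=1,US=1,PS=1
  ⇒ phys 0x1C6D5 (huge @L1)  [2 reads]
#1 VA=0x81A006D5 (r,kernel):
  TLB hit vpn=0x81A00 → PA=0x1C6D5
#2 VA=0x1C38008A2 (r,kernel):
  L0 @0x1A[7] → 0x1F007  P=1,RW=1,US=1,PS=0
  L1 @0x1F[28] → 0x22087  P=1,RW=1,US=1,PS=1
  ⇒ phys 0x228A2 (huge @L1)  [2 reads]
#3 VA=0x7400004AC (r,kernel):
  L0 @0x1A[29] → 0x24087  P=1,RW=1,US=1,PS=1
  ⇒ phys 0x244AC (huge @L0)  [1 reads]
#4 VA=0x54000079C (r,kernel):
  L0 @0x1A[21] → 0x25087  P=1,RW=1,US=1,PS=1
  ⇒ phys 0x2579C (huge @L0)  [1 reads]

Access #3 fault: NONE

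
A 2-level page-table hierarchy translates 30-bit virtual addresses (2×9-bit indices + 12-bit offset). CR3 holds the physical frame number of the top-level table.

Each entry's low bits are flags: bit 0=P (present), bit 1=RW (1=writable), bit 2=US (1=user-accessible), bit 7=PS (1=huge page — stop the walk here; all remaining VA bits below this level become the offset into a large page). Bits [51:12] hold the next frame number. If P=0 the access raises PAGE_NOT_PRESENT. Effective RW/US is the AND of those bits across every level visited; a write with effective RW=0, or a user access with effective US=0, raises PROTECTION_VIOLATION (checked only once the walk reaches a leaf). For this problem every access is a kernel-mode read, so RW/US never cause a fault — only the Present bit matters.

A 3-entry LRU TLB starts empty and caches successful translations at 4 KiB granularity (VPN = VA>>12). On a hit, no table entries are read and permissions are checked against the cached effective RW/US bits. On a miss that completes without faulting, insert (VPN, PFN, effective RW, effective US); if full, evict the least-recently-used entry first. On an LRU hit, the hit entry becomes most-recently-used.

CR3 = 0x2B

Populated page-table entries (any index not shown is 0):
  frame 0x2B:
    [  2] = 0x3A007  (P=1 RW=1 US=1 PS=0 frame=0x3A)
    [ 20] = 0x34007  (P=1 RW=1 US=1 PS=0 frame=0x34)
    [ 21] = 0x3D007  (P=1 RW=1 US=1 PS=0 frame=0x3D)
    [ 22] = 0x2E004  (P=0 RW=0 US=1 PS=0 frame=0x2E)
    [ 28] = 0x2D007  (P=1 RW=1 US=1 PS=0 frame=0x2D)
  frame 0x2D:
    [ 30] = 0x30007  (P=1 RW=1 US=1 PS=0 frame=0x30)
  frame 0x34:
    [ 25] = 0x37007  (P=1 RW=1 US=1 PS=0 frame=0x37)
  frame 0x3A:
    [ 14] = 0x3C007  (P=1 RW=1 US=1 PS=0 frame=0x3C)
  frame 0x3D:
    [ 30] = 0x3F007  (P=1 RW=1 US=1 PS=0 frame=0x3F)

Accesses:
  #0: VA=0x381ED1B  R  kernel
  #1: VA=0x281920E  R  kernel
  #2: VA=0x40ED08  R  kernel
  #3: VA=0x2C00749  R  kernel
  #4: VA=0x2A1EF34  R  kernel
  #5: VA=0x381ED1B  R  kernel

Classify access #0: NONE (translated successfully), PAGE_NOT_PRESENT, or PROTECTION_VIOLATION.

Walk each access:
#0 VA=0x381ED1B (r,kernel):
  [0] read 0x2B idx=28: raw=0x2D007 flags P=1 W=1 U=1 S=0
  [1] read 0x2D idx=30: raw=0x30007 flags P=1 W=1 U=1 S=0
  ✓ 0x30D1B  — 2 lookups
#1 VA=0x281920E (r,kernel):
  [0] read 0x2B idx=20: raw=0x34007 flags P=1 W=1 U=1 S=0
  [1] read 0x34 idx=25: raw=0x37007 flags P=1 W=1 U=1 S=0
  ✓ 0x3720E  — 2 lookups
#2 VA=0x40ED08 (r,kernel):
  [0] read 0x2B idx=2: raw=0x3A007 flags P=1 W=1 U=1 S=0
  [1] read 0x3A idx=14: raw=0x3C007 flags P=1 W=1 U=1 S=0
  ✓ 0x3CD08  — 2 lookups
#3 VA=0x2C00749 (r,kernel):
  [0] read 0x2B idx=22: raw=0x2E004 flags P=0 W=0 U=1 S=0
  ⇒ fault: PAGE_NOT_PRESENT  — 1 lookups
#4 VA=0x2A1EF34 (r,kernel):
  [0] read 0x2B idx=21: raw=0x3D007 flags P=1 W=1 U=1 S=0
  [1] read 0x3D idx=30: raw=0x3F007 flags P=1 W=1 U=1 S=0
  ✓ 0x3FF34  — 2 lookups
#5 VA=0x381ED1B (r,kernel):
  [0] read 0x2B idx=28: raw=0x2D007 flags P=1 W=1 U=1 S=0
  [1] read 0x2D idx=30: raw=0x30007 flags P=1 W=1 U=1 S=0
  ✓ 0x30D1B  — 2 lookups

Access #0 fault: NONE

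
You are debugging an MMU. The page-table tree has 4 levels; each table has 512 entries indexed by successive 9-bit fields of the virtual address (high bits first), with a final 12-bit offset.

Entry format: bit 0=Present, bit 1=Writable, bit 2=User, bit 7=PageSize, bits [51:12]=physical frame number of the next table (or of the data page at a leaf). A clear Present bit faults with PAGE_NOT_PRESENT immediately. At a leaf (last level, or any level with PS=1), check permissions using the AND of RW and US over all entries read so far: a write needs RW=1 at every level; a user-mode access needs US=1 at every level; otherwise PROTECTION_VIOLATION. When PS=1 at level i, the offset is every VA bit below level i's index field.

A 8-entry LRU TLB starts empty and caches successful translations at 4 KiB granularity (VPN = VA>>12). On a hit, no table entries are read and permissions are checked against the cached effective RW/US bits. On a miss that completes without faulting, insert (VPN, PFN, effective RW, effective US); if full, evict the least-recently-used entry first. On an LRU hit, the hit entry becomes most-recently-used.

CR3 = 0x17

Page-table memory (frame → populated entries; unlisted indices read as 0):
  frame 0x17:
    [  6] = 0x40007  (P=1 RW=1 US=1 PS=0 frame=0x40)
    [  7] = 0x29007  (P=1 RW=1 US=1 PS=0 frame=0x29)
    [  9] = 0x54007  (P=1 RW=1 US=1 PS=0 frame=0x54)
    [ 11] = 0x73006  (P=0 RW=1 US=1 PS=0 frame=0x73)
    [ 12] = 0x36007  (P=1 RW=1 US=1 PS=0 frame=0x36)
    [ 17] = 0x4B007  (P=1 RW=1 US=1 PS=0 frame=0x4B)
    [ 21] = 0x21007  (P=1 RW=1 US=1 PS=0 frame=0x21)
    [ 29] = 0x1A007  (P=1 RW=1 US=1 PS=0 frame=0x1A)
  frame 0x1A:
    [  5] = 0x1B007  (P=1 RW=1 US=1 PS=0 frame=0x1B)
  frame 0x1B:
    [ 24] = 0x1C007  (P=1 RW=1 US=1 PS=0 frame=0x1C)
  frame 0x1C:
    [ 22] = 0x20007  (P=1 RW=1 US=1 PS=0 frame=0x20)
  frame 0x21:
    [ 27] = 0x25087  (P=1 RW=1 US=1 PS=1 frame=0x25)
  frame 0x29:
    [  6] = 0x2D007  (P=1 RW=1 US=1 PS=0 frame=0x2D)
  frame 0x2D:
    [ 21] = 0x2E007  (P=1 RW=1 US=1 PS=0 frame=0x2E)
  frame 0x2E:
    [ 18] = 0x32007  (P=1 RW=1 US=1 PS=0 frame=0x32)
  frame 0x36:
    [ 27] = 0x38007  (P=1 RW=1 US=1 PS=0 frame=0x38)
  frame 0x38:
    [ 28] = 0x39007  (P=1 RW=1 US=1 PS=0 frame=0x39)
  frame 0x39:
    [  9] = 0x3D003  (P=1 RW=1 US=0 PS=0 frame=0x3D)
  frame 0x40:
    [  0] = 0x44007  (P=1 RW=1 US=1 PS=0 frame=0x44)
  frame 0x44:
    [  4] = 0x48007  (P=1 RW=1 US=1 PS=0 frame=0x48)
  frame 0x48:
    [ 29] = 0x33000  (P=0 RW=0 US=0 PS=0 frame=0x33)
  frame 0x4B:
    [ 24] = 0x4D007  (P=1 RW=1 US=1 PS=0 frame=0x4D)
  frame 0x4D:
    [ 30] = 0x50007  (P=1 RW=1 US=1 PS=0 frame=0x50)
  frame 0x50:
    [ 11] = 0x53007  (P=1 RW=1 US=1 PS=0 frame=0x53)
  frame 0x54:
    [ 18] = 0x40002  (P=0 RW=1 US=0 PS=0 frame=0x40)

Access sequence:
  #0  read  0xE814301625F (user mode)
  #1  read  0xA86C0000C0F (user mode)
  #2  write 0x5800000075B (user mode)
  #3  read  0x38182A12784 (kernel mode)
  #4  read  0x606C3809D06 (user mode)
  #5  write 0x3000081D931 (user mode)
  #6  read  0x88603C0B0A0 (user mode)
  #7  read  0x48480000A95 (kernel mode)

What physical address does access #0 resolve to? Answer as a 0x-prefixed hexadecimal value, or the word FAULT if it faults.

Trace:
#0 VA=0xE814301625F (r,user):
  lvl0: tbl 0x17, slot 29 ⇒ 0x1A007 (P1/RW1/US1/PS0)
  lvl1: tbl 0x1A, slot 5 ⇒ 0x1B007 (P1/RW1/US1/PS0)
  lvl2: tbl 0x1B, slot 24 ⇒ 0x1C007 (P1/RW1/US1/PS0)
  lvl3: tbl 0x1C, slot 22 ⇒ 0x20007 (P1/RW1/US1/PS0)
  ⇒ phys 0x2025F  [4 reads]
#1 VA=0xA86C0000C0F (r,user):
  lvl0: tbl 0x17, slot 21 ⇒ 0x21007 (P1/RW1/US1/PS0)
  lvl1: tbl 0x21, slot 27 ⇒ 0x25087 (P1/RW1/US1/PS1)
  ⇒ phys 0x25C0F (huge @L1)  [2 reads]
#2 VA=0x5800000075B (w,user):
  lvl0: tbl 0x17, slot 11 ⇒ 0x73006 (P0/RW1/US1/PS0)
  ✗ PAGE_NOT_PRESENT  [1 reads]
#3 VA=0x38182A12784 (r,kernel):
  lvl0: tbl 0x17, slot 7 ⇒ 0x29007 (P1/RW1/US1/PS0)
  lvl1: tbl 0x29, slot 6 ⇒ 0x2D007 (P1/RW1/US1/PS0)
  lvl2: tbl 0x2D, slot 21 ⇒ 0x2E007 (P1/RW1/US1/PS0)
  lvl3: tbl 0x2E, slot 18 ⇒ 0x32007 (P1/RW1/US1/PS0)
  ⇒ phys 0x32784  [4 reads]
#4 VA=0x606C3809D06 (r,user):
  lvl0: tbl 0x17, slot 12 ⇒ 0x36007 (P1/RW1/US1/PS0)
  lvl1: tbl 0x36, slot 27 ⇒ 0x38007 (P1/RW1/US1/PS0)
  lvl2: tbl 0x38, slot 28 ⇒ 0x39007 (P1/RW1/US1/PS0)
  lvl3: tbl 0x39, slot 9 ⇒ 0x3D003 (P1/RW1/US0/PS0)
  ✗ PROTECTION_VIOLATION  [4 reads]
#5 VA=0x3000081D931 (w,user):
  lvl0: tbl 0x17, slot 6 ⇒ 0x40007 (P1/RW1/US1/PS0)
  lvl1: tbl 0x40, slot 0 ⇒ 0x44007 (P1/RW1/US1/PS0)
  lvl2: tbl 0x44, slot 4 ⇒ 0x48007 (P1/RW1/US1/PS0)
  lvl3: tbl 0x48, slot 29 ⇒ 0x33000 (P0/RW0/US0/PS0)
  ✗ PAGE_NOT_PRESENT  [4 reads]
#6 VA=0x88603C0B0A0 (r,user):
  lvl0: tbl 0x17, slot 17 ⇒ 0x4B007 (P1/RW1/US1/PS0)
  lvl1: tbl 0x4B, slot 24 ⇒ 0x4D007 (P1/RW1/US1/PS0)
  lvl2: tbl 0x4D, slot 30 ⇒ 0x50007 (P1/RW1/US1/PS0)
  lvl3: tbl 0x50, slot 11 ⇒ 0x53007 (P1/RW1/US1/PS0)
  ⇒ phys 0x530A0  [4 reads]
#7 VA=0x48480000A95 (r,kernel):
  lvl0: tbl 0x17, slot 9 ⇒ 0x54007 (P1/RW1/US1/PS0)
  lvl1: tbl 0x54, slot 18 ⇒ 0x40002 (P0/RW1/US0/PS0)
  ✗ PAGE_NOT_PRESENT  [2 reads]

Access #0 PA: 0x2025F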